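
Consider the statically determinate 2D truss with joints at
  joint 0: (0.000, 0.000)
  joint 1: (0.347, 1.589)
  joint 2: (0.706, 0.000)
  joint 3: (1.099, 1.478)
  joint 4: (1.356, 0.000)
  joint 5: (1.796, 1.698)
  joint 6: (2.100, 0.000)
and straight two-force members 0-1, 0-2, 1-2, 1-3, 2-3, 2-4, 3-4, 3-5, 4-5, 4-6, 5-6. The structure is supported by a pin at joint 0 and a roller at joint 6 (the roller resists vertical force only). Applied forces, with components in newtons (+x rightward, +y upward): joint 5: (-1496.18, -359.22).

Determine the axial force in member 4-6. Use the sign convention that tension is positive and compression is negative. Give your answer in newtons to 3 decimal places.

N=7 nodes, M=11 members, R=3 reactions → 2N=14, M+R=14
member 0 (0-1): L=1.6264, (cx,cy)=(0.2133,0.9770)
member 1 (0-2): L=0.7060, (cx,cy)=(1.0000,0.0000)
member 2 (1-2): L=1.6290, (cx,cy)=(0.2204,-0.9754)
member 3 (1-3): L=0.7601, (cx,cy)=(0.9893,-0.1460)
member 4 (2-3): L=1.5294, (cx,cy)=(0.2570,0.9664)
member 5 (2-4): L=0.6500, (cx,cy)=(1.0000,0.0000)
member 6 (3-4): L=1.5002, (cx,cy)=(0.1713,-0.9852)
member 7 (3-5): L=0.7309, (cx,cy)=(0.9536,0.3010)
member 8 (4-5): L=1.7541, (cx,cy)=(0.2508,0.9680)
member 9 (4-6): L=0.7440, (cx,cy)=(1.0000,0.0000)
member 10 (5-6): L=1.7250, (cx,cy)=(0.1762,-0.9843)
solve A·x = −loads:
  F[0-1] = -1291.5052 N (compression)
  F[0-2] = -1220.6393 N (compression)
  F[1-2] = +1381.3336 N (tension)
  F[1-3] = -586.2344 N (compression)
  F[2-3] = -1394.1923 N (compression)
  F[2-4] = -557.9628 N (compression)
  F[3-4] = +929.1273 N (tension)
  F[3-5] = -1150.7563 N (compression)
  F[4-5] = -945.6255 N (compression)
  F[4-6] = -161.5872 N (compression)
  F[5-6] = +916.9005 N (tension)
  Rx@0 = +1496.1800 N
  Ry@0 = +1261.7698 N
  Ry@6 = -902.5498 N

-161.587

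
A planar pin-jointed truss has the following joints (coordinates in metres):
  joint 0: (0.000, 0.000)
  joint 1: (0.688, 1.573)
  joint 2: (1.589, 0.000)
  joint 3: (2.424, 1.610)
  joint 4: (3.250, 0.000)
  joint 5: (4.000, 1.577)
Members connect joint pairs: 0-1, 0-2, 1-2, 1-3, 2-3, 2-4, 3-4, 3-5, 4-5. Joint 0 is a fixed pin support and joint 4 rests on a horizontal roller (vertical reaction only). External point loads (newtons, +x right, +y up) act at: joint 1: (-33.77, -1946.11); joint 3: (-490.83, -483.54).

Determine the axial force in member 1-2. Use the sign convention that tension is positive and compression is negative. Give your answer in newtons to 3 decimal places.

-53.209

N=6 nodes, M=9 members, R=3 reactions → 2N=12, M+R=12
member 0 (0-1): L=1.7169, (cx,cy)=(0.4007,0.9162)
member 1 (0-2): L=1.5890, (cx,cy)=(1.0000,0.0000)
member 2 (1-2): L=1.8128, (cx,cy)=(0.4970,-0.8677)
member 3 (1-3): L=1.7364, (cx,cy)=(0.9998,0.0213)
member 4 (2-3): L=1.8136, (cx,cy)=(0.4604,0.8877)
member 5 (2-4): L=1.6610, (cx,cy)=(1.0000,0.0000)
member 6 (3-4): L=1.8095, (cx,cy)=(0.4565,-0.8897)
member 7 (3-5): L=1.5763, (cx,cy)=(0.9998,-0.0209)
member 8 (4-5): L=1.7463, (cx,cy)=(0.4295,0.9031)
solve A·x = −loads:
  F[0-1] = -2091.8213 N (compression)
  F[0-2] = +313.6496 N (tension)
  F[1-2] = -53.2089 N (compression)
  F[1-3] = -778.2099 N (compression)
  F[2-3] = +52.0114 N (tension)
  F[2-4] = +263.2573 N (tension)
  F[3-4] = -576.7195 N (compression)
  F[3-5] = +0.0000 N (tension)
  F[4-5] = -0.0000 N (compression)
  Rx@0 = +524.6000 N
  Ry@0 = +1916.5213 N
  Ry@4 = +513.1287 N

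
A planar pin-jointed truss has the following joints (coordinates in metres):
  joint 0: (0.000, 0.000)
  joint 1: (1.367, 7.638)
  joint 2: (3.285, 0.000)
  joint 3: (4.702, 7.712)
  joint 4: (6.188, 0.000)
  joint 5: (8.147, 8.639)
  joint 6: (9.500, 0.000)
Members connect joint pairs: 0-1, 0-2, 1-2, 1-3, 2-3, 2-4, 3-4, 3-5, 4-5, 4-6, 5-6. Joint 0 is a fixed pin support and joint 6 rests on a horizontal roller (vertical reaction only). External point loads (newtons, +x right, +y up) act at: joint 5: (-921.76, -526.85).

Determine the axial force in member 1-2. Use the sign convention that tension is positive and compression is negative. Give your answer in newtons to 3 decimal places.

932.672

N=7 nodes, M=11 members, R=3 reactions → 2N=14, M+R=14
member 0 (0-1): L=7.7594, (cx,cy)=(0.1762,0.9844)
member 1 (0-2): L=3.2850, (cx,cy)=(1.0000,0.0000)
member 2 (1-2): L=7.8751, (cx,cy)=(0.2436,-0.9699)
member 3 (1-3): L=3.3358, (cx,cy)=(0.9998,0.0222)
member 4 (2-3): L=7.8411, (cx,cy)=(0.1807,0.9835)
member 5 (2-4): L=2.9030, (cx,cy)=(1.0000,0.0000)
member 6 (3-4): L=7.8539, (cx,cy)=(0.1892,-0.9819)
member 7 (3-5): L=3.5675, (cx,cy)=(0.9657,0.2598)
member 8 (4-5): L=8.8583, (cx,cy)=(0.2211,0.9752)
member 9 (4-6): L=3.3120, (cx,cy)=(1.0000,0.0000)
member 10 (5-6): L=8.7443, (cx,cy)=(0.1547,-0.9880)
solve A·x = −loads:
  F[0-1] = -927.7651 N (compression)
  F[0-2] = -758.3117 N (compression)
  F[1-2] = +932.6715 N (tension)
  F[1-3] = -390.6979 N (compression)
  F[2-3] = -919.7297 N (compression)
  F[2-4] = -364.9498 N (compression)
  F[3-4] = +739.1434 N (tension)
  F[3-5] = -721.4416 N (compression)
  F[4-5] = -744.2192 N (compression)
  F[4-6] = -60.5168 N (compression)
  F[5-6] = +391.1142 N (tension)
  Rx@0 = +921.7600 N
  Ry@0 = +913.2540 N
  Ry@6 = -386.4040 N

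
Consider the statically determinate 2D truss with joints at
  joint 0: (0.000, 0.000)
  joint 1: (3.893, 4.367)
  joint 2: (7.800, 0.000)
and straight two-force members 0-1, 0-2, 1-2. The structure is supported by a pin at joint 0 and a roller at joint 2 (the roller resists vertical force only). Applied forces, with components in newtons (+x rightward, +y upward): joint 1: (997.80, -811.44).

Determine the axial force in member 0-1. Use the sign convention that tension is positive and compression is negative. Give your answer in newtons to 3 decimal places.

203.886

N=3 nodes, M=3 members, R=3 reactions → 2N=6, M+R=6
member 0 (0-1): L=5.8503, (cx,cy)=(0.6654,0.7465)
member 1 (0-2): L=7.8000, (cx,cy)=(1.0000,0.0000)
member 2 (1-2): L=5.8596, (cx,cy)=(0.6668,-0.7453)
solve A·x = −loads:
  F[0-1] = +203.8859 N (tension)
  F[0-2] = +862.1272 N (tension)
  F[1-2] = -1293.0003 N (compression)
  Rx@0 = -997.8000 N
  Ry@0 = -152.1919 N
  Ry@2 = +963.6319 N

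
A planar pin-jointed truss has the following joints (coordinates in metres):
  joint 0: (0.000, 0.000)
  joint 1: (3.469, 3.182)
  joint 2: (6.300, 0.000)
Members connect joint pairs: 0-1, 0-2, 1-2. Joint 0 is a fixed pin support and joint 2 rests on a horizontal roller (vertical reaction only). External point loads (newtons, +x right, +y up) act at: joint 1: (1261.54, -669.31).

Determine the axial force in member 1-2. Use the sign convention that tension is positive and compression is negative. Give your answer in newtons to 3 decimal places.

-1346.149

N=3 nodes, M=3 members, R=3 reactions → 2N=6, M+R=6
member 0 (0-1): L=4.7073, (cx,cy)=(0.7369,0.6760)
member 1 (0-2): L=6.3000, (cx,cy)=(1.0000,0.0000)
member 2 (1-2): L=4.2591, (cx,cy)=(0.6647,-0.7471)
solve A·x = −loads:
  F[0-1] = +497.6785 N (tension)
  F[0-2] = +894.7840 N (tension)
  F[1-2] = -1346.1492 N (compression)
  Rx@0 = -1261.5400 N
  Ry@0 = -336.4133 N
  Ry@2 = +1005.7233 N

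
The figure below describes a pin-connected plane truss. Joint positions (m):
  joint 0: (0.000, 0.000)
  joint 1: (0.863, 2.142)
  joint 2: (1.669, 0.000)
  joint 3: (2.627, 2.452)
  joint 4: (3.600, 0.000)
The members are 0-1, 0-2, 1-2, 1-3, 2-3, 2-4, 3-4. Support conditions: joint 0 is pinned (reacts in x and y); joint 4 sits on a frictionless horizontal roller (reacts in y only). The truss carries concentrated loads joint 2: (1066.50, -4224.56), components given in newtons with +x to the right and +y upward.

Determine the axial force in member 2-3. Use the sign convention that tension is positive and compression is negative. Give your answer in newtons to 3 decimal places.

2415.195

N=5 nodes, M=7 members, R=3 reactions → 2N=10, M+R=10
member 0 (0-1): L=2.3093, (cx,cy)=(0.3737,0.9275)
member 1 (0-2): L=1.6690, (cx,cy)=(1.0000,0.0000)
member 2 (1-2): L=2.2886, (cx,cy)=(0.3522,-0.9359)
member 3 (1-3): L=1.7910, (cx,cy)=(0.9849,0.1731)
member 4 (2-3): L=2.6325, (cx,cy)=(0.3639,0.9314)
member 5 (2-4): L=1.9310, (cx,cy)=(1.0000,0.0000)
member 6 (3-4): L=2.6380, (cx,cy)=(0.3688,-0.9295)
solve A·x = −loads:
  F[0-1] = -2443.0078 N (compression)
  F[0-2] = +1979.4618 N (tension)
  F[1-2] = +2110.1576 N (tension)
  F[1-3] = -1681.4888 N (compression)
  F[2-3] = +2415.1949 N (tension)
  F[2-4] = +777.1909 N (tension)
  F[3-4] = -2107.1202 N (compression)
  Rx@0 = -1066.5000 N
  Ry@0 = +2266.0070 N
  Ry@4 = +1958.5530 N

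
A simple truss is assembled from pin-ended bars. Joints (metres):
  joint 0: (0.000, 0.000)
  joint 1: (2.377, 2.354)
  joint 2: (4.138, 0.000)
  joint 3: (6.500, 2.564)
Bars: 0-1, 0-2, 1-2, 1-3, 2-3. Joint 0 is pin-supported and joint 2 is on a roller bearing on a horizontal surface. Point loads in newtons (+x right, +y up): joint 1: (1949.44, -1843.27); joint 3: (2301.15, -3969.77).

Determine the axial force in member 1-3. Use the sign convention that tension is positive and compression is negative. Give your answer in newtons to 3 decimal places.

N=4 nodes, M=5 members, R=3 reactions → 2N=8, M+R=8
member 0 (0-1): L=3.3454, (cx,cy)=(0.7105,0.7037)
member 1 (0-2): L=4.1380, (cx,cy)=(1.0000,0.0000)
member 2 (1-2): L=2.9398, (cx,cy)=(0.5990,-0.8007)
member 3 (1-3): L=4.1283, (cx,cy)=(0.9987,0.0509)
member 4 (2-3): L=3.4861, (cx,cy)=(0.6775,0.7355)
solve A·x = −loads:
  F[0-1] = +5707.8173 N (tension)
  F[0-2] = +194.9802 N (tension)
  F[1-2] = -6920.1809 N (compression)
  F[1-3] = +6259.5996 N (tension)
  F[2-3] = -5830.4151 N (compression)
  Rx@0 = -4250.5900 N
  Ry@0 = -4016.3675 N
  Ry@2 = +9829.4075 N

6259.600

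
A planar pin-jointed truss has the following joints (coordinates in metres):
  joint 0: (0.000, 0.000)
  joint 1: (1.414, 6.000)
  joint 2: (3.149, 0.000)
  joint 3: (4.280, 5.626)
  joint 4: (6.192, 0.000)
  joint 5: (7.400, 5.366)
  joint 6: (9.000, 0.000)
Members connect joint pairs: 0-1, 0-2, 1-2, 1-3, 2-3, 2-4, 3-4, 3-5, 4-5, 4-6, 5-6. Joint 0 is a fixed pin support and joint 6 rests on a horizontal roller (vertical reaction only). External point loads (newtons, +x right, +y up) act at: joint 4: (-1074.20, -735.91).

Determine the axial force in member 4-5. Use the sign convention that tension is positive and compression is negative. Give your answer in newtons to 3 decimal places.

N=7 nodes, M=11 members, R=3 reactions → 2N=14, M+R=14
member 0 (0-1): L=6.1644, (cx,cy)=(0.2294,0.9733)
member 1 (0-2): L=3.1490, (cx,cy)=(1.0000,0.0000)
member 2 (1-2): L=6.2458, (cx,cy)=(0.2778,-0.9606)
member 3 (1-3): L=2.8903, (cx,cy)=(0.9916,-0.1294)
member 4 (2-3): L=5.7386, (cx,cy)=(0.1971,0.9804)
member 5 (2-4): L=3.0430, (cx,cy)=(1.0000,0.0000)
member 6 (3-4): L=5.9420, (cx,cy)=(0.3218,-0.9468)
member 7 (3-5): L=3.1308, (cx,cy)=(0.9965,-0.0830)
member 8 (4-5): L=5.5003, (cx,cy)=(0.2196,0.9756)
member 9 (4-6): L=2.8080, (cx,cy)=(1.0000,0.0000)
member 10 (5-6): L=5.5995, (cx,cy)=(0.2857,-0.9583)
solve A·x = −loads:
  F[0-1] = -235.8937 N (compression)
  F[0-2] = -1020.0900 N (compression)
  F[1-2] = +256.0220 N (tension)
  F[1-3] = -126.2911 N (compression)
  F[2-3] = -250.8663 N (compression)
  F[2-4] = -899.5280 N (compression)
  F[3-4] = +265.3909 N (tension)
  F[3-5] = -260.9699 N (compression)
  F[4-5] = +496.7624 N (tension)
  F[4-6] = +150.9672 N (tension)
  F[5-6] = -528.3341 N (compression)
  Rx@0 = +1074.2000 N
  Ry@0 = +229.6039 N
  Ry@6 = +506.3061 N

496.762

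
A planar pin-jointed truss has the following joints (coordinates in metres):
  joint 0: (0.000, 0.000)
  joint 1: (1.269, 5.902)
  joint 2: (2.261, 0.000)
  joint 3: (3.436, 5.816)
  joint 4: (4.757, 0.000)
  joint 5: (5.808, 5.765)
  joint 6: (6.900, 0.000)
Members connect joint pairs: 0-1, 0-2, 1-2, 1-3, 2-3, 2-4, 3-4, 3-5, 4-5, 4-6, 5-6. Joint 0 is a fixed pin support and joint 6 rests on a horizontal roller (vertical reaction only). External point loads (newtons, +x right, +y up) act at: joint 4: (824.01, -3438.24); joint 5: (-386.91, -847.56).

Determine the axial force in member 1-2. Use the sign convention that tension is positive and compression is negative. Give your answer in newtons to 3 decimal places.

N=7 nodes, M=11 members, R=3 reactions → 2N=14, M+R=14
member 0 (0-1): L=6.0369, (cx,cy)=(0.2102,0.9777)
member 1 (0-2): L=2.2610, (cx,cy)=(1.0000,0.0000)
member 2 (1-2): L=5.9848, (cx,cy)=(0.1658,-0.9862)
member 3 (1-3): L=2.1687, (cx,cy)=(0.9992,-0.0397)
member 4 (2-3): L=5.9335, (cx,cy)=(0.1980,0.9802)
member 5 (2-4): L=2.4960, (cx,cy)=(1.0000,0.0000)
member 6 (3-4): L=5.9641, (cx,cy)=(0.2215,-0.9752)
member 7 (3-5): L=2.3725, (cx,cy)=(0.9998,-0.0215)
member 8 (4-5): L=5.8600, (cx,cy)=(0.1794,0.9838)
member 9 (4-6): L=2.1430, (cx,cy)=(1.0000,0.0000)
member 10 (5-6): L=5.8675, (cx,cy)=(0.1861,-0.9825)
solve A·x = −loads:
  F[0-1] = -1560.1072 N (compression)
  F[0-2] = +765.0467 N (tension)
  F[1-2] = +1570.3158 N (tension)
  F[1-3] = -588.6953 N (compression)
  F[2-3] = -1579.8814 N (compression)
  F[2-4] = +1338.1929 N (tension)
  F[3-4] = +1591.7386 N (tension)
  F[3-5] = -1253.9379 N (compression)
  F[4-5] = +1917.1221 N (tension)
  F[4-6] = +522.9005 N (tension)
  F[5-6] = -2809.6379 N (compression)
  Rx@0 = -437.1000 N
  Ry@0 = +1525.2493 N
  Ry@6 = +2760.5507 N

1570.316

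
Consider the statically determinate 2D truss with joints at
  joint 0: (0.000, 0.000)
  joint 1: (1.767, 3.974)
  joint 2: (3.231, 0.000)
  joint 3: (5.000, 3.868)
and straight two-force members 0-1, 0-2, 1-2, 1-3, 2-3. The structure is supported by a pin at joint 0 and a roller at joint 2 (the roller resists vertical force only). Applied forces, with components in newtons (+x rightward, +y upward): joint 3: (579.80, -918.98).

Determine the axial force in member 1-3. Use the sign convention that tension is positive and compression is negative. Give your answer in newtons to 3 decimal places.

N=4 nodes, M=5 members, R=3 reactions → 2N=8, M+R=8
member 0 (0-1): L=4.3491, (cx,cy)=(0.4063,0.9137)
member 1 (0-2): L=3.2310, (cx,cy)=(1.0000,0.0000)
member 2 (1-2): L=4.2351, (cx,cy)=(0.3457,-0.9384)
member 3 (1-3): L=3.2347, (cx,cy)=(0.9995,-0.0328)
member 4 (2-3): L=4.2533, (cx,cy)=(0.4159,0.9094)
solve A·x = −loads:
  F[0-1] = +1310.2761 N (tension)
  F[0-2] = +47.4508 N (tension)
  F[1-2] = -1310.3450 N (compression)
  F[1-3] = +985.8433 N (tension)
  F[2-3] = -975.0043 N (compression)
  Rx@0 = -579.8000 N
  Ry@0 = -1197.2584 N
  Ry@2 = +2116.2384 N

985.843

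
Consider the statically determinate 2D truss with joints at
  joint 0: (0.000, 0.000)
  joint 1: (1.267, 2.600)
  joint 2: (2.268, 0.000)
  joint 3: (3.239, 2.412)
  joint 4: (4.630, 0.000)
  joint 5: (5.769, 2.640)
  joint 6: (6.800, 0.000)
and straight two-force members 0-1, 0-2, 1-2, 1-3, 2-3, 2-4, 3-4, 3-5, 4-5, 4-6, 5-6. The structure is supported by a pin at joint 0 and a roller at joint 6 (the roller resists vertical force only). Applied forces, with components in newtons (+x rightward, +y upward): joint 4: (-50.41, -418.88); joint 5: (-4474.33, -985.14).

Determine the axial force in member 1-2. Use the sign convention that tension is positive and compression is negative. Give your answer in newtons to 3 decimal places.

2351.551

N=7 nodes, M=11 members, R=3 reactions → 2N=14, M+R=14
member 0 (0-1): L=2.8923, (cx,cy)=(0.4381,0.8989)
member 1 (0-2): L=2.2680, (cx,cy)=(1.0000,0.0000)
member 2 (1-2): L=2.7860, (cx,cy)=(0.3593,-0.9332)
member 3 (1-3): L=1.9809, (cx,cy)=(0.9955,-0.0949)
member 4 (2-3): L=2.6001, (cx,cy)=(0.3734,0.9277)
member 5 (2-4): L=2.3620, (cx,cy)=(1.0000,0.0000)
member 6 (3-4): L=2.7844, (cx,cy)=(0.4996,-0.8663)
member 7 (3-5): L=2.5403, (cx,cy)=(0.9960,0.0898)
member 8 (4-5): L=2.8752, (cx,cy)=(0.3961,0.9182)
member 9 (4-6): L=2.1700, (cx,cy)=(1.0000,0.0000)
member 10 (5-6): L=2.8342, (cx,cy)=(0.3638,-0.9315)
solve A·x = −loads:
  F[0-1] = -2247.2238 N (compression)
  F[0-2] = -3540.3154 N (compression)
  F[1-2] = +2351.5510 N (tension)
  F[1-3] = -1837.6117 N (compression)
  F[2-3] = -2365.6785 N (compression)
  F[2-4] = -1811.9708 N (compression)
  F[3-4] = +1948.5099 N (tension)
  F[3-5] = -3701.1388 N (compression)
  F[4-5] = -1382.1277 N (compression)
  F[4-6] = -240.6094 N (compression)
  F[5-6] = +661.4255 N (tension)
  Rx@0 = +4524.7400 N
  Ry@0 = +2020.1294 N
  Ry@6 = -616.1094 N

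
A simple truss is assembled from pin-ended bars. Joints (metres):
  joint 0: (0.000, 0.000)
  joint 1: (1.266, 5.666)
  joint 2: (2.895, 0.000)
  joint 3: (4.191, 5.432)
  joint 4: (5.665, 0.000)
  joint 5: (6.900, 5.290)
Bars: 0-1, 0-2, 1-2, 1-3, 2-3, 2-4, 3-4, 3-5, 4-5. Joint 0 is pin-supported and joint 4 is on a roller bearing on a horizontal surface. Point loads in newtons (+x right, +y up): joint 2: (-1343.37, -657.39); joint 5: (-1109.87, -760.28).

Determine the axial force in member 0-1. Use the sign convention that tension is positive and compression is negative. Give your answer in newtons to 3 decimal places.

N=6 nodes, M=9 members, R=3 reactions → 2N=12, M+R=12
member 0 (0-1): L=5.8057, (cx,cy)=(0.2181,0.9759)
member 1 (0-2): L=2.8950, (cx,cy)=(1.0000,0.0000)
member 2 (1-2): L=5.8955, (cx,cy)=(0.2763,-0.9611)
member 3 (1-3): L=2.9343, (cx,cy)=(0.9968,-0.0797)
member 4 (2-3): L=5.5845, (cx,cy)=(0.2321,0.9727)
member 5 (2-4): L=2.7700, (cx,cy)=(1.0000,0.0000)
member 6 (3-4): L=5.6284, (cx,cy)=(0.2619,-0.9651)
member 7 (3-5): L=2.7127, (cx,cy)=(0.9986,-0.0523)
member 8 (4-5): L=5.4322, (cx,cy)=(0.2273,0.9738)
solve A·x = −loads:
  F[0-1] = -1221.4934 N (compression)
  F[0-2] = -2186.8799 N (compression)
  F[1-2] = +1292.2839 N (tension)
  F[1-3] = -625.4246 N (compression)
  F[2-3] = -600.9909 N (compression)
  F[2-4] = -346.9638 N (compression)
  F[3-4] = +604.0732 N (tension)
  F[3-5] = -922.3681 N (compression)
  F[4-5] = -830.3046 N (compression)
  Rx@0 = +2453.2400 N
  Ry@0 = +1192.0983 N
  Ry@4 = +225.5717 N

-1221.493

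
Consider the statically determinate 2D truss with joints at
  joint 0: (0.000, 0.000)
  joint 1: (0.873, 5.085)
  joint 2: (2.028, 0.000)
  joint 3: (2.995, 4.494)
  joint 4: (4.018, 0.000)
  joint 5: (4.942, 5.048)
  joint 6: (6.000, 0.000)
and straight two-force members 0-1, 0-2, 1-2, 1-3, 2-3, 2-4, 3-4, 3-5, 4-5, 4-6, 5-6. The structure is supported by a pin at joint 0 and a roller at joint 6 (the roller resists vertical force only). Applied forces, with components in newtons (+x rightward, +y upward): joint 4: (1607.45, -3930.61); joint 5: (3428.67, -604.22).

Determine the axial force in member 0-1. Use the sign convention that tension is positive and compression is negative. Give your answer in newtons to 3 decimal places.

1501.347

N=7 nodes, M=11 members, R=3 reactions → 2N=14, M+R=14
member 0 (0-1): L=5.1594, (cx,cy)=(0.1692,0.9856)
member 1 (0-2): L=2.0280, (cx,cy)=(1.0000,0.0000)
member 2 (1-2): L=5.2145, (cx,cy)=(0.2215,-0.9752)
member 3 (1-3): L=2.2028, (cx,cy)=(0.9633,-0.2683)
member 4 (2-3): L=4.5969, (cx,cy)=(0.2104,0.9776)
member 5 (2-4): L=1.9900, (cx,cy)=(1.0000,0.0000)
member 6 (3-4): L=4.6090, (cx,cy)=(0.2220,-0.9751)
member 7 (3-5): L=2.0243, (cx,cy)=(0.9618,0.2737)
member 8 (4-5): L=5.1319, (cx,cy)=(0.1801,0.9837)
member 9 (4-6): L=1.9820, (cx,cy)=(1.0000,0.0000)
member 10 (5-6): L=5.1577, (cx,cy)=(0.2051,-0.9787)
solve A·x = −loads:
  F[0-1] = +1501.3471 N (tension)
  F[0-2] = +4782.0832 N (tension)
  F[1-2] = -1697.3164 N (compression)
  F[1-3] = +653.9641 N (tension)
  F[2-3] = +1693.0407 N (tension)
  F[2-4] = +4049.9834 N (tension)
  F[3-4] = -1154.9691 N (compression)
  F[3-5] = +1291.8112 N (tension)
  F[4-5] = +5140.7844 N (tension)
  F[4-6] = +1260.5728 N (tension)
  F[5-6] = -6145.2095 N (compression)
  Rx@0 = -5036.1200 N
  Ry@0 = -1479.6987 N
  Ry@6 = +6014.5287 N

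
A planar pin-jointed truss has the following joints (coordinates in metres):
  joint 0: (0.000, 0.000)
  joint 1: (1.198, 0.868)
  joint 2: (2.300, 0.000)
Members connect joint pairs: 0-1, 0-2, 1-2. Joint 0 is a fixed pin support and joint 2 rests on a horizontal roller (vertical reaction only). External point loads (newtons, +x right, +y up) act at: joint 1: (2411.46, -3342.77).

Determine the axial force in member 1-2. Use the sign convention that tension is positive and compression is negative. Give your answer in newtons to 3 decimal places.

-4284.678

N=3 nodes, M=3 members, R=3 reactions → 2N=6, M+R=6
member 0 (0-1): L=1.4794, (cx,cy)=(0.8098,0.5867)
member 1 (0-2): L=2.3000, (cx,cy)=(1.0000,0.0000)
member 2 (1-2): L=1.4028, (cx,cy)=(0.7856,-0.6188)
solve A·x = −loads:
  F[0-1] = -1178.6785 N (compression)
  F[0-2] = +3365.9386 N (tension)
  F[1-2] = -4284.6778 N (compression)
  Rx@0 = -2411.4600 N
  Ry@0 = +691.5588 N
  Ry@2 = +2651.2112 N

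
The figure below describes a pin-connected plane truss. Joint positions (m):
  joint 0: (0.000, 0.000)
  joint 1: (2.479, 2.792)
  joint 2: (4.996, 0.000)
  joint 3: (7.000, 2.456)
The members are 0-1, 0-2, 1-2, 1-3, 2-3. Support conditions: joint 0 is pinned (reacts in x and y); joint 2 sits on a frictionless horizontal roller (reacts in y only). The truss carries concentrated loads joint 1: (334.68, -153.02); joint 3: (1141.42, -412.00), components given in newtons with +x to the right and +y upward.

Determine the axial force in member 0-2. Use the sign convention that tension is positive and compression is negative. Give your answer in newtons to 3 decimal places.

N=4 nodes, M=5 members, R=3 reactions → 2N=8, M+R=8
member 0 (0-1): L=3.7337, (cx,cy)=(0.6639,0.7478)
member 1 (0-2): L=4.9960, (cx,cy)=(1.0000,0.0000)
member 2 (1-2): L=3.7591, (cx,cy)=(0.6696,-0.7427)
member 3 (1-3): L=4.5335, (cx,cy)=(0.9972,-0.0741)
member 4 (2-3): L=3.1699, (cx,cy)=(0.6322,0.7748)
solve A·x = −loads:
  F[0-1] = +1118.4048 N (tension)
  F[0-2] = +733.5372 N (tension)
  F[1-2] = -1471.4136 N (compression)
  F[1-3] = +1396.9566 N (tension)
  F[2-3] = -398.1208 N (compression)
  Rx@0 = -1476.1000 N
  Ry@0 = -836.3192 N
  Ry@2 = +1401.3392 N

733.537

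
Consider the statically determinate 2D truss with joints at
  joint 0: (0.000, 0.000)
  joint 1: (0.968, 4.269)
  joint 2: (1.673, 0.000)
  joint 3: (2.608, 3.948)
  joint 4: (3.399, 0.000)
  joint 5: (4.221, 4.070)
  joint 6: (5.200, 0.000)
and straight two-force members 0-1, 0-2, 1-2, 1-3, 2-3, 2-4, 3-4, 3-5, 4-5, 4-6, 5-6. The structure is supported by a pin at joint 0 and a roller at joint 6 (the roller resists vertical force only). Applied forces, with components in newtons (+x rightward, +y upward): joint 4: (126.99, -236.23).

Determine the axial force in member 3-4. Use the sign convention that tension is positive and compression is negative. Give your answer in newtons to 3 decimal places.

78.091

N=7 nodes, M=11 members, R=3 reactions → 2N=14, M+R=14
member 0 (0-1): L=4.3774, (cx,cy)=(0.2211,0.9752)
member 1 (0-2): L=1.6730, (cx,cy)=(1.0000,0.0000)
member 2 (1-2): L=4.3268, (cx,cy)=(0.1629,-0.9866)
member 3 (1-3): L=1.6711, (cx,cy)=(0.9814,-0.1921)
member 4 (2-3): L=4.0572, (cx,cy)=(0.2305,0.9731)
member 5 (2-4): L=1.7260, (cx,cy)=(1.0000,0.0000)
member 6 (3-4): L=4.0265, (cx,cy)=(0.1965,-0.9805)
member 7 (3-5): L=1.6176, (cx,cy)=(0.9972,0.0754)
member 8 (4-5): L=4.1522, (cx,cy)=(0.1980,0.9802)
member 9 (4-6): L=1.8010, (cx,cy)=(1.0000,0.0000)
member 10 (5-6): L=4.1861, (cx,cy)=(0.2339,-0.9723)
solve A·x = −loads:
  F[0-1] = -83.8943 N (compression)
  F[0-2] = +145.5422 N (tension)
  F[1-2] = +89.4989 N (tension)
  F[1-3] = -33.7636 N (compression)
  F[2-3] = -90.7455 N (compression)
  F[2-4] = +181.0375 N (tension)
  F[3-4] = +78.0908 N (tension)
  F[3-5] = -69.5867 N (compression)
  F[4-5] = +162.8846 N (tension)
  F[4-6] = +37.1425 N (tension)
  F[5-6] = -158.8170 N (compression)
  Rx@0 = -126.9900 N
  Ry@0 = +81.8174 N
  Ry@6 = +154.4126 N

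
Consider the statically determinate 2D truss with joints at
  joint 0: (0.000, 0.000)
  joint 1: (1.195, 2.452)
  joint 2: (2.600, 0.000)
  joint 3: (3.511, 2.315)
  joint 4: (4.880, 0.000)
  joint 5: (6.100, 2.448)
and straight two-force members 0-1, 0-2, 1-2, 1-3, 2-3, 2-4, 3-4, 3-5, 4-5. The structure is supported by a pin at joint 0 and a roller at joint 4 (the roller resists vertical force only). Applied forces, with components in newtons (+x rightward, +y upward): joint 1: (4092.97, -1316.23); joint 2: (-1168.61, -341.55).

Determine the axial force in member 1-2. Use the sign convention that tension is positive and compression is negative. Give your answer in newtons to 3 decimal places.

-2389.763

N=6 nodes, M=9 members, R=3 reactions → 2N=12, M+R=12
member 0 (0-1): L=2.7277, (cx,cy)=(0.4381,0.8989)
member 1 (0-2): L=2.6000, (cx,cy)=(1.0000,0.0000)
member 2 (1-2): L=2.8260, (cx,cy)=(0.4972,-0.8677)
member 3 (1-3): L=2.3200, (cx,cy)=(0.9983,-0.0591)
member 4 (2-3): L=2.4878, (cx,cy)=(0.3662,0.9305)
member 5 (2-4): L=2.2800, (cx,cy)=(1.0000,0.0000)
member 6 (3-4): L=2.6895, (cx,cy)=(0.5090,-0.8608)
member 7 (3-5): L=2.5924, (cx,cy)=(0.9987,0.0513)
member 8 (4-5): L=2.7352, (cx,cy)=(0.4460,0.8950)
solve A·x = −loads:
  F[0-1] = +1004.5951 N (tension)
  F[0-2] = +2484.2483 N (tension)
  F[1-2] = -2389.7628 N (compression)
  F[1-3] = -2469.0545 N (compression)
  F[2-3] = +2595.3053 N (tension)
  F[2-4] = +1514.3787 N (tension)
  F[3-4] = -2975.1020 N (compression)
  F[3-5] = -0.0000 N (compression)
  F[4-5] = +0.0000 N (tension)
  Rx@0 = -2924.3600 N
  Ry@0 = -903.0576 N
  Ry@4 = +2560.8376 N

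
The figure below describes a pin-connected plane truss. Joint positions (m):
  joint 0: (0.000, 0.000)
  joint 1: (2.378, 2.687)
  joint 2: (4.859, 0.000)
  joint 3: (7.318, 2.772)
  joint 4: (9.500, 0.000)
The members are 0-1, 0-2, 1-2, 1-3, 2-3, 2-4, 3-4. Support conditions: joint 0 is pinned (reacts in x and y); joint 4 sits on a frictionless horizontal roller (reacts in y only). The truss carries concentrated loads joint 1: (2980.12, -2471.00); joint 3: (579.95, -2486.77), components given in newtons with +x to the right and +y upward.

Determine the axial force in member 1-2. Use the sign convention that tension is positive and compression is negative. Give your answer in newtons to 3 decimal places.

N=5 nodes, M=7 members, R=3 reactions → 2N=10, M+R=10
member 0 (0-1): L=3.5882, (cx,cy)=(0.6627,0.7489)
member 1 (0-2): L=4.8590, (cx,cy)=(1.0000,0.0000)
member 2 (1-2): L=3.6572, (cx,cy)=(0.6784,-0.7347)
member 3 (1-3): L=4.9407, (cx,cy)=(0.9999,0.0172)
member 4 (2-3): L=3.7055, (cx,cy)=(0.6636,0.7481)
member 5 (2-4): L=4.6410, (cx,cy)=(1.0000,0.0000)
member 6 (3-4): L=3.5278, (cx,cy)=(0.6185,-0.7858)
solve A·x = −loads:
  F[0-1] = -1884.9025 N (compression)
  F[0-2] = +4809.2632 N (tension)
  F[1-2] = -1516.9944 N (compression)
  F[1-3] = -3200.6847 N (compression)
  F[2-3] = +1489.8823 N (tension)
  F[2-4] = +2791.4606 N (tension)
  F[3-4] = -4513.1119 N (compression)
  Rx@0 = -3560.0700 N
  Ry@0 = +1411.5148 N
  Ry@4 = +3546.2552 N

-1516.994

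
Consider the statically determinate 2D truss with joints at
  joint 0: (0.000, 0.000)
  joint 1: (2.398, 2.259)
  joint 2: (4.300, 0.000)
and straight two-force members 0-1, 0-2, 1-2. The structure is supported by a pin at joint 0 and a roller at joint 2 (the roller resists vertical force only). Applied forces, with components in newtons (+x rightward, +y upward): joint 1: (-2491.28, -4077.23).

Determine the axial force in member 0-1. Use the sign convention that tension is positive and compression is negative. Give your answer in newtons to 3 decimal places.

-4538.825

N=3 nodes, M=3 members, R=3 reactions → 2N=6, M+R=6
member 0 (0-1): L=3.2945, (cx,cy)=(0.7279,0.6857)
member 1 (0-2): L=4.3000, (cx,cy)=(1.0000,0.0000)
member 2 (1-2): L=2.9531, (cx,cy)=(0.6441,-0.7650)
solve A·x = −loads:
  F[0-1] = -4538.8249 N (compression)
  F[0-2] = +812.4763 N (tension)
  F[1-2] = -1261.4659 N (compression)
  Rx@0 = +2491.2800 N
  Ry@0 = +3112.2542 N
  Ry@2 = +964.9758 N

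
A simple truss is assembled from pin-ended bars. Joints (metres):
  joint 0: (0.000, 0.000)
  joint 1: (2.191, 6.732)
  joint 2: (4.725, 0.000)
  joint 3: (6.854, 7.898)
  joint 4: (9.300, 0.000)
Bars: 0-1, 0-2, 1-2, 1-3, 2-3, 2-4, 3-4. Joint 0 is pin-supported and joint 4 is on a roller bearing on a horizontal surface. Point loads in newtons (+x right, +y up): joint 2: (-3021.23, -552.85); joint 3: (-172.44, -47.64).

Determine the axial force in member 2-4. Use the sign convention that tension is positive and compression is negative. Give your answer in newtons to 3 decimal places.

52.509

N=5 nodes, M=7 members, R=3 reactions → 2N=10, M+R=10
member 0 (0-1): L=7.0796, (cx,cy)=(0.3095,0.9509)
member 1 (0-2): L=4.7250, (cx,cy)=(1.0000,0.0000)
member 2 (1-2): L=7.1931, (cx,cy)=(0.3523,-0.9359)
member 3 (1-3): L=4.8066, (cx,cy)=(0.9701,0.2426)
member 4 (2-3): L=8.1799, (cx,cy)=(0.2603,0.9655)
member 5 (2-4): L=4.5750, (cx,cy)=(1.0000,0.0000)
member 6 (3-4): L=8.2681, (cx,cy)=(0.2958,-0.9552)
solve A·x = −loads:
  F[0-1] = -453.1898 N (compression)
  F[0-2] = -3053.4159 N (compression)
  F[1-2] = +386.5976 N (tension)
  F[1-3] = -284.9567 N (compression)
  F[2-3] = +197.8545 N (tension)
  F[2-4] = +52.5092 N (tension)
  F[3-4] = -177.4943 N (compression)
  Rx@0 = +3193.6700 N
  Ry@0 = +430.9406 N
  Ry@4 = +169.5494 N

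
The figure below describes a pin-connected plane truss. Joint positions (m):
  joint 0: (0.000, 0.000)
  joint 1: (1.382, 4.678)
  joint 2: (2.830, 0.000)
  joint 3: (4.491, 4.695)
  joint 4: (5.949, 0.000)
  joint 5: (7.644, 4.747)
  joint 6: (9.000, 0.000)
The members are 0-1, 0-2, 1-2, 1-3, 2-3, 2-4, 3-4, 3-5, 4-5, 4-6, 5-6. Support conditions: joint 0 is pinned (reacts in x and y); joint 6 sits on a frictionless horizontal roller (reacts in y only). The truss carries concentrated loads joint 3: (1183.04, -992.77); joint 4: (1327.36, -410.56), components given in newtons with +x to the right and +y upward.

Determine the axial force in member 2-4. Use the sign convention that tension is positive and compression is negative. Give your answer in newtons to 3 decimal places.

N=7 nodes, M=11 members, R=3 reactions → 2N=14, M+R=14
member 0 (0-1): L=4.8779, (cx,cy)=(0.2833,0.9590)
member 1 (0-2): L=2.8300, (cx,cy)=(1.0000,0.0000)
member 2 (1-2): L=4.8970, (cx,cy)=(0.2957,-0.9553)
member 3 (1-3): L=3.1090, (cx,cy)=(1.0000,0.0055)
member 4 (2-3): L=4.9802, (cx,cy)=(0.3335,0.9427)
member 5 (2-4): L=3.1190, (cx,cy)=(1.0000,0.0000)
member 6 (3-4): L=4.9162, (cx,cy)=(0.2966,-0.9550)
member 7 (3-5): L=3.1534, (cx,cy)=(0.9999,0.0165)
member 8 (4-5): L=5.0405, (cx,cy)=(0.3363,0.9418)
member 9 (4-6): L=3.0510, (cx,cy)=(1.0000,0.0000)
member 10 (5-6): L=4.9369, (cx,cy)=(0.2747,-0.9615)
solve A·x = −loads:
  F[0-1] = -20.2342 N (compression)
  F[0-2] = +2516.1328 N (tension)
  F[1-2] = +20.2463 N (tension)
  F[1-3] = -11.7196 N (compression)
  F[2-3] = -20.5157 N (compression)
  F[2-4] = +2528.9619 N (tension)
  F[3-4] = -1034.6706 N (compression)
  F[3-5] = -894.8693 N (compression)
  F[4-5] = +1485.1712 N (tension)
  F[4-6] = +395.3238 N (tension)
  F[5-6] = -1439.2808 N (compression)
  Rx@0 = -2510.4000 N
  Ry@0 = +19.4051 N
  Ry@6 = +1383.9249 N

2528.962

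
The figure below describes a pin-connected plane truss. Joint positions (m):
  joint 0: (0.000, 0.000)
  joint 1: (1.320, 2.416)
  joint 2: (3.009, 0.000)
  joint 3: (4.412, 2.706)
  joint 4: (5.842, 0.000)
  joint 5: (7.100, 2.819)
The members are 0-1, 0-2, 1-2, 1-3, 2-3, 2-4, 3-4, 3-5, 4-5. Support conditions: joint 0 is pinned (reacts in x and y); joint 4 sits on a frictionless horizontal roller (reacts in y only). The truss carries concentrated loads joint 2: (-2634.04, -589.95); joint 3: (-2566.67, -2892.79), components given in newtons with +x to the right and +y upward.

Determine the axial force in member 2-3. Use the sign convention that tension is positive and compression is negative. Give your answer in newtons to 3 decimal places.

-1524.939

N=6 nodes, M=9 members, R=3 reactions → 2N=12, M+R=12
member 0 (0-1): L=2.7531, (cx,cy)=(0.4795,0.8776)
member 1 (0-2): L=3.0090, (cx,cy)=(1.0000,0.0000)
member 2 (1-2): L=2.9478, (cx,cy)=(0.5730,-0.8196)
member 3 (1-3): L=3.1056, (cx,cy)=(0.9956,0.0934)
member 4 (2-3): L=3.0481, (cx,cy)=(0.4603,0.8878)
member 5 (2-4): L=2.8330, (cx,cy)=(1.0000,0.0000)
member 6 (3-4): L=3.0606, (cx,cy)=(0.4672,-0.8841)
member 7 (3-5): L=2.6904, (cx,cy)=(0.9991,0.0420)
member 8 (4-5): L=3.0870, (cx,cy)=(0.4075,0.9132)
solve A·x = −loads:
  F[0-1] = -2487.6395 N (compression)
  F[0-2] = -4007.9794 N (compression)
  F[1-2] = +2371.6279 N (tension)
  F[1-3] = -2562.7798 N (compression)
  F[2-3] = -1524.9392 N (compression)
  F[2-4] = +686.8236 N (tension)
  F[3-4] = -1469.9997 N (compression)
  F[3-5] = -0.0000 N (compression)
  F[4-5] = -0.0000 N (compression)
  Rx@0 = +5200.7100 N
  Ry@0 = +2183.0584 N
  Ry@4 = +1299.6816 N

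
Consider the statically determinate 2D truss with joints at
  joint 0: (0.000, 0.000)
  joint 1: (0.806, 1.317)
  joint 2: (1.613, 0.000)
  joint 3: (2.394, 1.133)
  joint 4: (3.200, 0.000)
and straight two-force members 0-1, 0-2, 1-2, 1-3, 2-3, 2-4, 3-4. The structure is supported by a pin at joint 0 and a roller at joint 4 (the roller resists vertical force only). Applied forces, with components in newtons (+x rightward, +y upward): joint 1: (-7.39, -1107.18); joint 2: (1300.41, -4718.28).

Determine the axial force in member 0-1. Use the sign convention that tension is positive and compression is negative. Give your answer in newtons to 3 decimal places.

N=5 nodes, M=7 members, R=3 reactions → 2N=10, M+R=10
member 0 (0-1): L=1.5441, (cx,cy)=(0.5220,0.8529)
member 1 (0-2): L=1.6130, (cx,cy)=(1.0000,0.0000)
member 2 (1-2): L=1.5446, (cx,cy)=(0.5225,-0.8527)
member 3 (1-3): L=1.5986, (cx,cy)=(0.9934,-0.1151)
member 4 (2-3): L=1.3761, (cx,cy)=(0.5675,0.8233)
member 5 (2-4): L=1.5870, (cx,cy)=(1.0000,0.0000)
member 6 (3-4): L=1.3904, (cx,cy)=(0.5797,-0.8148)
solve A·x = −loads:
  F[0-1] = -3718.0835 N (compression)
  F[0-2] = +3233.8597 N (tension)
  F[1-2] = +2888.6692 N (tension)
  F[1-3] = -3465.7286 N (compression)
  F[2-3] = +2739.1253 N (tension)
  F[2-4] = +1888.1155 N (tension)
  F[3-4] = -3257.2114 N (compression)
  Rx@0 = -1293.0200 N
  Ry@0 = +3171.3225 N
  Ry@4 = +2654.1375 N

-3718.084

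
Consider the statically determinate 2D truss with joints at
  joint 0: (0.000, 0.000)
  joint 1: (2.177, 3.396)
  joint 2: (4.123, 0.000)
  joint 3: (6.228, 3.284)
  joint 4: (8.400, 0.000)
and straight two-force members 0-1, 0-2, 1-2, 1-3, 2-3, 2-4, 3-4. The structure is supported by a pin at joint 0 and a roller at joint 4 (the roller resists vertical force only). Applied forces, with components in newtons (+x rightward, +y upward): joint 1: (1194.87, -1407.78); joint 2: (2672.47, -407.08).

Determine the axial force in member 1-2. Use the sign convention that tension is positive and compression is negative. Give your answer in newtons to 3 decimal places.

-695.651

N=5 nodes, M=7 members, R=3 reactions → 2N=10, M+R=10
member 0 (0-1): L=4.0339, (cx,cy)=(0.5397,0.8419)
member 1 (0-2): L=4.1230, (cx,cy)=(1.0000,0.0000)
member 2 (1-2): L=3.9140, (cx,cy)=(0.4972,-0.8676)
member 3 (1-3): L=4.0525, (cx,cy)=(0.9996,-0.0276)
member 4 (2-3): L=3.9007, (cx,cy)=(0.5396,0.8419)
member 5 (2-4): L=4.2770, (cx,cy)=(1.0000,0.0000)
member 6 (3-4): L=3.9373, (cx,cy)=(0.5516,-0.8341)
solve A·x = −loads:
  F[0-1] = -911.2246 N (compression)
  F[0-2] = +4359.1093 N (tension)
  F[1-2] = -695.6508 N (compression)
  F[1-3] = -1341.2851 N (compression)
  F[2-3] = +1200.4574 N (tension)
  F[2-4] = +692.9546 N (tension)
  F[3-4] = -1256.1520 N (compression)
  Rx@0 = -3867.3400 N
  Ry@0 = +767.1330 N
  Ry@4 = +1047.7270 N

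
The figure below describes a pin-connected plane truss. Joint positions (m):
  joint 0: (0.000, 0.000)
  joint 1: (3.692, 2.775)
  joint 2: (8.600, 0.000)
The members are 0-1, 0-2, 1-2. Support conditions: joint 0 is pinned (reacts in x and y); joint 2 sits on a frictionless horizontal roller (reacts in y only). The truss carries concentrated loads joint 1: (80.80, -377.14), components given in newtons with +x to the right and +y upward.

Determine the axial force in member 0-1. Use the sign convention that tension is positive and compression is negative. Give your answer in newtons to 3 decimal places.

N=3 nodes, M=3 members, R=3 reactions → 2N=6, M+R=6
member 0 (0-1): L=4.6186, (cx,cy)=(0.7994,0.6008)
member 1 (0-2): L=8.6000, (cx,cy)=(1.0000,0.0000)
member 2 (1-2): L=5.6382, (cx,cy)=(0.8705,-0.4922)
solve A·x = −loads:
  F[0-1] = -314.8320 N (compression)
  F[0-2] = +332.4691 N (tension)
  F[1-2] = -381.9318 N (compression)
  Rx@0 = -80.8000 N
  Ry@0 = +189.1608 N
  Ry@2 = +187.9792 N

-314.832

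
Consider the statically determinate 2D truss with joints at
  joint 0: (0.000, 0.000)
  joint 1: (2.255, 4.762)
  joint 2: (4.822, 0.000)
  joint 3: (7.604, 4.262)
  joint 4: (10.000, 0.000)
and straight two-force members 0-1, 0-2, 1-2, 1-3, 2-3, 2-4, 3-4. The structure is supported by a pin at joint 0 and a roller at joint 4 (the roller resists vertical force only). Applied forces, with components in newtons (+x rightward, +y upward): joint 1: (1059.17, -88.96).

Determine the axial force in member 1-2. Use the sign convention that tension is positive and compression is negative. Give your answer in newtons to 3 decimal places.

N=5 nodes, M=7 members, R=3 reactions → 2N=10, M+R=10
member 0 (0-1): L=5.2689, (cx,cy)=(0.4280,0.9038)
member 1 (0-2): L=4.8220, (cx,cy)=(1.0000,0.0000)
member 2 (1-2): L=5.4098, (cx,cy)=(0.4745,-0.8803)
member 3 (1-3): L=5.3723, (cx,cy)=(0.9957,-0.0931)
member 4 (2-3): L=5.0896, (cx,cy)=(0.5466,0.8374)
member 5 (2-4): L=5.1780, (cx,cy)=(1.0000,0.0000)
member 6 (3-4): L=4.8893, (cx,cy)=(0.4900,-0.8717)
solve A·x = −loads:
  F[0-1] = +481.8356 N (tension)
  F[0-2] = +852.9539 N (tension)
  F[1-2] = -532.0120 N (compression)
  F[1-3] = -603.1279 N (compression)
  F[2-3] = +559.2417 N (tension)
  F[2-4] = +294.8268 N (tension)
  F[3-4] = -601.6288 N (compression)
  Rx@0 = -1059.1700 N
  Ry@0 = -435.4772 N
  Ry@4 = +524.4372 N

-532.012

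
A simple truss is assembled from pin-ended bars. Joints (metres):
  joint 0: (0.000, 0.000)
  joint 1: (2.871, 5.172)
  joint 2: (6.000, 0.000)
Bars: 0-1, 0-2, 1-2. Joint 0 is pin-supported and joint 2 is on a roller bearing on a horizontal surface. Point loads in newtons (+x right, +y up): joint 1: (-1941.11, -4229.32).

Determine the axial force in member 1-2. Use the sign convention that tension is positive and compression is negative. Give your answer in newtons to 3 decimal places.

N=3 nodes, M=3 members, R=3 reactions → 2N=6, M+R=6
member 0 (0-1): L=5.9154, (cx,cy)=(0.4853,0.8743)
member 1 (0-2): L=6.0000, (cx,cy)=(1.0000,0.0000)
member 2 (1-2): L=6.0449, (cx,cy)=(0.5176,-0.8556)
solve A·x = −loads:
  F[0-1] = -4436.3693 N (compression)
  F[0-2] = +212.0441 N (tension)
  F[1-2] = -409.6436 N (compression)
  Rx@0 = +1941.1100 N
  Ry@0 = +3878.8272 N
  Ry@2 = +350.4928 N

-409.644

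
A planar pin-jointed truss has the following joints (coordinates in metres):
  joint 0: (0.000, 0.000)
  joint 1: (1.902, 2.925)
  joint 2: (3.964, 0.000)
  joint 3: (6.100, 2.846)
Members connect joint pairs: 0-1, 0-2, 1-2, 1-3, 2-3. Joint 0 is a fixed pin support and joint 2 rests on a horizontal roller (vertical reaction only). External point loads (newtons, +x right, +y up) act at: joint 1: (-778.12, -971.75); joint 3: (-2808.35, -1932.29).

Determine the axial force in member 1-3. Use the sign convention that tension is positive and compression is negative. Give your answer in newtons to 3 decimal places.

-1339.437

N=4 nodes, M=5 members, R=3 reactions → 2N=8, M+R=8
member 0 (0-1): L=3.4890, (cx,cy)=(0.5451,0.8383)
member 1 (0-2): L=3.9640, (cx,cy)=(1.0000,0.0000)
member 2 (1-2): L=3.5788, (cx,cy)=(0.5762,-0.8173)
member 3 (1-3): L=4.1987, (cx,cy)=(0.9998,-0.0188)
member 4 (2-3): L=3.5584, (cx,cy)=(0.6003,0.7998)
solve A·x = −loads:
  F[0-1] = -2450.9327 N (compression)
  F[0-2] = -2250.3699 N (compression)
  F[1-2] = +1355.8636 N (tension)
  F[1-3] = -1339.4366 N (compression)
  F[2-3] = -2447.4838 N (compression)
  Rx@0 = +3586.4700 N
  Ry@0 = +2054.7281 N
  Ry@2 = +849.3119 N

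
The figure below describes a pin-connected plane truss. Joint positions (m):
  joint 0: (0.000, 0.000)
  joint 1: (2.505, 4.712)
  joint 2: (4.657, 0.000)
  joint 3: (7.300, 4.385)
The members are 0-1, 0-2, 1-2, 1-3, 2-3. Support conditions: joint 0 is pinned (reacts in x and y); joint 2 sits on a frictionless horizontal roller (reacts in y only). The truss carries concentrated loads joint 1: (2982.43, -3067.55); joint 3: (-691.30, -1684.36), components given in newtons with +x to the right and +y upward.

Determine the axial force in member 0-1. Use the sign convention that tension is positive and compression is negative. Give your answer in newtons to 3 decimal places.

N=4 nodes, M=5 members, R=3 reactions → 2N=8, M+R=8
member 0 (0-1): L=5.3365, (cx,cy)=(0.4694,0.8830)
member 1 (0-2): L=4.6570, (cx,cy)=(1.0000,0.0000)
member 2 (1-2): L=5.1802, (cx,cy)=(0.4154,-0.9096)
member 3 (1-3): L=4.8061, (cx,cy)=(0.9977,-0.0680)
member 4 (2-3): L=5.1199, (cx,cy)=(0.5162,0.8565)
solve A·x = −loads:
  F[0-1] = +2157.6303 N (tension)
  F[0-2] = +1278.3147 N (tension)
  F[1-2] = -5490.0806 N (compression)
  F[1-3] = +311.8591 N (tension)
  F[2-3] = -1941.8855 N (compression)
  Rx@0 = -2291.1300 N
  Ry@0 = -1905.1440 N
  Ry@2 = +6657.0540 N

2157.630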